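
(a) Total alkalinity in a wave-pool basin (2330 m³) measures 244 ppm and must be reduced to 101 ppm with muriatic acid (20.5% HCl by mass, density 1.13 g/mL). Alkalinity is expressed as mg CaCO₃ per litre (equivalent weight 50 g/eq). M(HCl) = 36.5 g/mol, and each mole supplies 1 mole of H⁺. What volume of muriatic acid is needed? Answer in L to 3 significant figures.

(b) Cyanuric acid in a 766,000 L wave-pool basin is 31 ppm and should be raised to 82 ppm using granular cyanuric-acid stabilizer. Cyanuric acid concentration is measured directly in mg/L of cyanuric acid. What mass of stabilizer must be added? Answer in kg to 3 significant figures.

(a) 1,050 L; (b) 39.1 kg

(a) Volume: 2330 m³ = 2,330,000 L.
(a) Alkalinity to neutralize: (244 − 101) = 143 mg/L as CaCO₃ × 2,330,000 L = 333,200 g as CaCO₃.
(a) Equivalents of H⁺ required: 333,200 ÷ 50 g/eq = 6664 eq = 6664 mol HCl.
(a) Mass of HCl: 6664 × 36.5 = 243,200 g.
(a) Mass of 20.5% solution: 243,200 / 0.205 = 1,186,000 g.
(a) Volume: 1,186,000 g ÷ 1.13 g/mL = 1,050,000 mL.

(b) CYA to add: (82 − 31) = 51 mg/L × 766,000 L = 39,070 g cyanuric acid.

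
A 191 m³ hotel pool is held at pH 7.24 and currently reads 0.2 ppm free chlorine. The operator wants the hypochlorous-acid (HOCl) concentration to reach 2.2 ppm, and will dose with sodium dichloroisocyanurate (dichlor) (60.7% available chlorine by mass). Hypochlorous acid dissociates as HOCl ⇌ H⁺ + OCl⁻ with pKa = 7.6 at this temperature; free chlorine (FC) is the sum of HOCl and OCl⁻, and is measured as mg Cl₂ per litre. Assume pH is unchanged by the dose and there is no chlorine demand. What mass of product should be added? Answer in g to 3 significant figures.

Volume: 191 m³ = 191,000 L.
[OCl⁻]/[HOCl] = 10^(pH − pKa) = 10^(7.24 − 7.6) = 0.4365; fraction as HOCl = 1/(1 + 0.4365) = 0.6961.
Free chlorine required for 2.2 ppm HOCl: 2.2 / 0.6961 = 3.16 ppm.
FC to add: 3.16 − 0.2 = 2.96 mg/L as Cl₂.
Cl₂ equivalent: 2.96 mg/L × 191,000 L = 565.4 g.
Product at 60.7% available Cl: 565.4 / 0.607 = 931.5 g.

932 g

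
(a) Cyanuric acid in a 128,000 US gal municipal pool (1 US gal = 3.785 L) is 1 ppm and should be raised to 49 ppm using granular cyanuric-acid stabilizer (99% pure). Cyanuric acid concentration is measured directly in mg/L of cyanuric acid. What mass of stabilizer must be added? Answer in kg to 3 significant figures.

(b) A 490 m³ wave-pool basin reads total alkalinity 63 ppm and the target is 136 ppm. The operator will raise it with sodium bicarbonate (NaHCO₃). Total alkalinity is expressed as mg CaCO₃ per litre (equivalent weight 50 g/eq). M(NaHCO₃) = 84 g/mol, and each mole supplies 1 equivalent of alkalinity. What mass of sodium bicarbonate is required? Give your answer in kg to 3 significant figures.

(a) 23.5 kg; (b) 60.1 kg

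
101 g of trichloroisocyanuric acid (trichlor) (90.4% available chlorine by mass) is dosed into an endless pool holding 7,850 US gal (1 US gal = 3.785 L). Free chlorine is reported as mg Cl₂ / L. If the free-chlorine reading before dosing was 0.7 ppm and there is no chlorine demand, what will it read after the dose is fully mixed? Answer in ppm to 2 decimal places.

Volume: 7,850 US gal × 3.785 L/gal = 29,712 L.
Available chlorine delivered: 101 g × 0.904 = 91.3 g as Cl₂.
Concentration rise: 91.3 g / 29,712 L = 3.073 mg/L = 3.07 ppm.
Final FC: 0.7 + 3.07 = 3.77 ppm.

3.77 ppm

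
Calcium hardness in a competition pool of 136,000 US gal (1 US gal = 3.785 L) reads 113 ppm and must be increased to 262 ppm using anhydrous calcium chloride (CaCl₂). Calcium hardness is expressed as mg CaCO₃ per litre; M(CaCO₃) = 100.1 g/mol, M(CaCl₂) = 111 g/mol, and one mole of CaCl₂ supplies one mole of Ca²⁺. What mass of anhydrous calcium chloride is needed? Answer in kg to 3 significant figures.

85.1 kg

Volume: 136,000 US gal × 3.785 L/gal = 514,760 L.
Hardness to add: (262 − 113) = 149 mg/L as CaCO₃ × 514,760 L = 76,700 g as CaCO₃.
Moles of Ca²⁺ (1 mol Ca²⁺ ≡ 1 mol CaCO₃): 76,700 / 100.1 g/mol = 766.2 mol.
Mass of CaCl₂: 766.2 × 111 = 85,050 g.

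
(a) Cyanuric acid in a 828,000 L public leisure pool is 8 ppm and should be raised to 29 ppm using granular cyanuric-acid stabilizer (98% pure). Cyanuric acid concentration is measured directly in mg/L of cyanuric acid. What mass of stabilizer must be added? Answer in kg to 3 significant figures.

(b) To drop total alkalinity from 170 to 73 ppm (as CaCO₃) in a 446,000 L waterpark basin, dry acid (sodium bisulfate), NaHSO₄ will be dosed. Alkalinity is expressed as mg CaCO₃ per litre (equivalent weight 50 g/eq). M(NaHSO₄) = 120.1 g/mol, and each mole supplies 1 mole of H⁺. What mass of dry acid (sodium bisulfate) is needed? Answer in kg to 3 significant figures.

(a) CYA to add: (29 − 8) = 21 mg/L × 828,000 L = 17,390 g cyanuric acid.
(a) At 98% purity: 17,390 / 0.98 = 17,740 g product.

(b) Alkalinity to neutralize: (170 − 73) = 97 mg/L as CaCO₃ × 446,000 L = 43,260 g as CaCO₃.
(b) Equivalents of H⁺ required: 43,260 ÷ 50 g/eq = 865.2 eq = 865.2 mol NaHSO₄.
(b) Mass of NaHSO₄: 865.2 × 120.1 = 103,900 g.

(a) 17.7 kg; (b) 104 kg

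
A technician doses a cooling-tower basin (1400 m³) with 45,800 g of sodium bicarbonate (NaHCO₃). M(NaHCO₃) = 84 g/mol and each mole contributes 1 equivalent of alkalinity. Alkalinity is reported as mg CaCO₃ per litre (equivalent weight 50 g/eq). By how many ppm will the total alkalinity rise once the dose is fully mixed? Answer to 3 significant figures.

19.5 ppm

Volume: 1400 m³ = 1,400,000 L.
Moles of NaHCO₃: 45,800 g ÷ 84 g/mol = 545.2 mol → 545.2 eq of alkalinity.
As CaCO₃: 545.2 eq × 50 g/eq = 27,260 g.
Rise: 27,260 g / 1,400,000 L × 1000 = 19.47 mg/L.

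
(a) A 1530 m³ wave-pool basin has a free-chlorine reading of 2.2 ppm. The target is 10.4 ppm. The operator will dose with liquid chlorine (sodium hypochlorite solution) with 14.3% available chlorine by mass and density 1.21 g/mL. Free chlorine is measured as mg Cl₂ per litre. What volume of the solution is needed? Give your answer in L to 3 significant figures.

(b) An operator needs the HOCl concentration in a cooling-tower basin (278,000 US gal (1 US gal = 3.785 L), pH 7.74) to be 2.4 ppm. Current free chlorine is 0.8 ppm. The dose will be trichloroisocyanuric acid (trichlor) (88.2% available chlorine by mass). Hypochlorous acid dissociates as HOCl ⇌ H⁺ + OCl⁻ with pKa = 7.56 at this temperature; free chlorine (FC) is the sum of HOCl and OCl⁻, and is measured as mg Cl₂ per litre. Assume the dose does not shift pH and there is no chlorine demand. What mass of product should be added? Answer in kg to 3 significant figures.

(a) 72.5 L; (b) 6.24 kg

(a) Volume: 1530 m³ = 1,530,000 L.
(a) Chlorine deficit: 10.4 − 2.2 = 8.2 ppm = 8.2 mg/L as Cl₂.
(a) Cl₂ equivalent needed: 8.2 mg/L × 1,530,000 L = 12,550,000 mg = 12,550 g.
(a) Product at 14.3% available chlorine: 12,550 / 0.143 = 87,730 g.
(a) Volume at density 1.21 g/mL: 87,730 g ÷ 1.21 g/mL = 72,510 mL.

(b) Volume: 278,000 US gal × 3.785 L/gal = 1,052,230 L.
(b) [OCl⁻]/[HOCl] = 10^(pH − pKa) = 10^(7.74 − 7.56) = 1.514; fraction as HOCl = 1/(1 + 1.514) = 0.3978.
(b) Free chlorine required for 2.4 ppm HOCl: 2.4 / 0.3978 = 6.033 ppm.
(b) FC to add: 6.033 − 0.8 = 5.233 mg/L as Cl₂.
(b) Cl₂ equivalent: 5.233 mg/L × 1,052,230 L = 5506 g.
(b) Product at 88.2% available Cl: 5506 / 0.882 = 6242 g.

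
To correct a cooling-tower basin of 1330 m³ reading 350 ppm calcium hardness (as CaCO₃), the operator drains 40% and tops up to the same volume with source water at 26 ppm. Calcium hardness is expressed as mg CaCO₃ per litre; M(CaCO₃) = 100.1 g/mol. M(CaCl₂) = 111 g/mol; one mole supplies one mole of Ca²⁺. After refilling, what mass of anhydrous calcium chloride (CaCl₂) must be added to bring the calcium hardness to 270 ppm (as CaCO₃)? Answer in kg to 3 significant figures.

73.2 kg

Volume: 1330 m³ = 1,330,000 L.
After draining 40% and refilling: 350 × 0.60 + 26 × 0.40 = 220.4 ppm.
Deficit to target: 270 − 220.4 = 49.6 mg/L.
As CaCO₃: 49.6 mg/L × 1,330,000 L = 65,970 g; ÷ 100.1 = 659 mol Ca²⁺.
Mass: 659 × 111 = 73,150 g.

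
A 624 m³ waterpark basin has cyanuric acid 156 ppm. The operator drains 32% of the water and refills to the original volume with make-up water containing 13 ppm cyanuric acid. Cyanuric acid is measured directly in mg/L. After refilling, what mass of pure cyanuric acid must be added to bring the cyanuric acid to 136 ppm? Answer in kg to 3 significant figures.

16.1 kg

Volume: 624 m³ = 624,000 L.
After draining 32% and refilling: 156 × 0.68 + 13 × 0.32 = 110.24 ppm.
Deficit to target: 136 − 110.24 = 25.76 mg/L.
Mass: 25.76 mg/L × 624,000 L = 16,070 g cyanuric acid.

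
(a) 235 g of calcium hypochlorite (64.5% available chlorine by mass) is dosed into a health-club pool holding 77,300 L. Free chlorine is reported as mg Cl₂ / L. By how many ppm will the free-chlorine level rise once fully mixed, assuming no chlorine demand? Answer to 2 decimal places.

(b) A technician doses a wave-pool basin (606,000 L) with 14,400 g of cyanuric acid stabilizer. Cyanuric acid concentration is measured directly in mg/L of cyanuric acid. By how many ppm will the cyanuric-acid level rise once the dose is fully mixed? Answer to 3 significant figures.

(a) 1.96 ppm; (b) 23.8 ppm

(a) Available chlorine delivered: 235 g × 0.645 = 151.6 g as Cl₂.
(a) Concentration rise: 151.6 g / 77,300 L = 1.961 mg/L = 1.96 ppm.

(b) Rise: 14,400 g / 606,000 L × 1000 = 23.76 mg/L.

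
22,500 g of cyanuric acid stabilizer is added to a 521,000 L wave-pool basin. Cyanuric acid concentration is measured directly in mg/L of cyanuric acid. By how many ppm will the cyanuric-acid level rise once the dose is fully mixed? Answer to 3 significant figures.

Rise: 22,500 g / 521,000 L × 1000 = 43.19 mg/L.

43.2 ppm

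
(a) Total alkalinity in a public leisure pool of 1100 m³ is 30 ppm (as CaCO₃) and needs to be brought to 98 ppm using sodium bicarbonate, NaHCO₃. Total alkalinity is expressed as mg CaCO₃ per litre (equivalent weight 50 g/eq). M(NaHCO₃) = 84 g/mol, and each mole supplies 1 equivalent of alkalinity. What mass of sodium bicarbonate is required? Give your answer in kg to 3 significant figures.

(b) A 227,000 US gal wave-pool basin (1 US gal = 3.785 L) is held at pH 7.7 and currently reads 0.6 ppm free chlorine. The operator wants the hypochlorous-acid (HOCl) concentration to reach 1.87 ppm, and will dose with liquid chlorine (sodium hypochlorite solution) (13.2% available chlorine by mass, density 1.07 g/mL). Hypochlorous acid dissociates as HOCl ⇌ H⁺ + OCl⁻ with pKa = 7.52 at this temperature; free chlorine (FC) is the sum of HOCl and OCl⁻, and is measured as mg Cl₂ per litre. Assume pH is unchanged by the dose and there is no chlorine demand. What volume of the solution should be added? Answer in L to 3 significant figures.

(a) 126 kg; (b) 24.9 L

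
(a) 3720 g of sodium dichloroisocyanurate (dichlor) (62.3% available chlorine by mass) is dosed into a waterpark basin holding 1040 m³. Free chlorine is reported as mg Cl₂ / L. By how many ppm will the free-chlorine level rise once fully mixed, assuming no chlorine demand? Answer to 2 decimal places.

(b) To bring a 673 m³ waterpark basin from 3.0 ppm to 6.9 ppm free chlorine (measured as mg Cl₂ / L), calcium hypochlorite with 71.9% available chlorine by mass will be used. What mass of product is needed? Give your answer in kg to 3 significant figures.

(a) Volume: 1040 m³ = 1,040,000 L.
(a) Available chlorine delivered: 3720 g × 0.623 = 2318 g as Cl₂.
(a) Concentration rise: 2318 g / 1,040,000 L = 2.228 mg/L = 2.23 ppm.

(b) Volume: 673 m³ = 673,000 L.
(b) Chlorine deficit: 6.9 − 3.0 = 3.9 ppm = 3.9 mg/L as Cl₂.
(b) Cl₂ equivalent needed: 3.9 mg/L × 673,000 L = 2,625,000 mg = 2625 g.
(b) Product at 71.9% available chlorine: 2625 / 0.719 = 3650 g.

(a) 2.23 ppm; (b) 3.65 kg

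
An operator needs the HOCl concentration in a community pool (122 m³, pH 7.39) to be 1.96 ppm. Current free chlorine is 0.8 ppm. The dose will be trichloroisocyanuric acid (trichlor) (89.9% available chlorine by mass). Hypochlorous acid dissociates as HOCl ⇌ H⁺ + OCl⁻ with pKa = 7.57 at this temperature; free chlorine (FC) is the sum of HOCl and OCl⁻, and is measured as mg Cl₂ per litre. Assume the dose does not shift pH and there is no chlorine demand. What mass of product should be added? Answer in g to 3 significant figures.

Volume: 122 m³ = 122,000 L.
[OCl⁻]/[HOCl] = 10^(pH − pKa) = 10^(7.39 − 7.57) = 0.6607; fraction as HOCl = 1/(1 + 0.6607) = 0.6022.
Free chlorine required for 1.96 ppm HOCl: 1.96 / 0.6022 = 3.255 ppm.
FC to add: 3.255 − 0.8 = 2.455 mg/L as Cl₂.
Cl₂ equivalent: 2.455 mg/L × 122,000 L = 299.5 g.
Product at 89.9% available Cl: 299.5 / 0.899 = 333.2 g.

333 g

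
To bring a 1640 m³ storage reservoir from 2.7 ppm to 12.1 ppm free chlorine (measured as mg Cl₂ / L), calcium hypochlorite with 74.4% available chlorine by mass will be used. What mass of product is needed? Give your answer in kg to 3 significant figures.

Volume: 1640 m³ = 1,640,000 L.
Chlorine deficit: 12.1 − 2.7 = 9.4 ppm = 9.4 mg/L as Cl₂.
Cl₂ equivalent needed: 9.4 mg/L × 1,640,000 L = 15,420,000 mg = 15,420 g.
Product at 74.4% available chlorine: 15,420 / 0.744 = 20,720 g.

20.7 kg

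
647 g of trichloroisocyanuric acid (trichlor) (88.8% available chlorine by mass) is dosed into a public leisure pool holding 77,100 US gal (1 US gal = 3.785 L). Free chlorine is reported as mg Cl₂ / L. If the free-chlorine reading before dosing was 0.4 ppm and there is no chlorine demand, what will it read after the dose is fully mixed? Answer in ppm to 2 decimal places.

Volume: 77,100 US gal × 3.785 L/gal = 291,824 L.
Available chlorine delivered: 647 g × 0.888 = 574.5 g as Cl₂.
Concentration rise: 574.5 g / 291,824 L = 1.969 mg/L = 1.97 ppm.
Final FC: 0.4 + 1.97 = 2.37 ppm.

2.37 ppm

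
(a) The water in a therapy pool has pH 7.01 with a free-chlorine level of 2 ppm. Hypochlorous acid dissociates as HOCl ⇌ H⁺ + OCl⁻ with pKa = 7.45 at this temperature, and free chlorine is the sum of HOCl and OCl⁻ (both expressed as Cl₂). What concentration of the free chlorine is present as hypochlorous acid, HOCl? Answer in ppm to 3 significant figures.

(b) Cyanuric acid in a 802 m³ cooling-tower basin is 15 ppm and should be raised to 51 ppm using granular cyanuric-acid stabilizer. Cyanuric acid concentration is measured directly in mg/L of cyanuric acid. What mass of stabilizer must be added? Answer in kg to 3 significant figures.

(a) 1.47 ppm; (b) 28.9 kg

(a) [OCl⁻]/[HOCl] = 10^(pH − pKa) = 10^(7.01 − 7.45) = 10^-0.44 = 0.3631.
(a) Fraction as HOCl = 1 / (1 + 0.3631) = 0.7336.
(a) HOCl = 0.7336 × 2 ppm = 1.467 ppm.

(b) Volume: 802 m³ = 802,000 L.
(b) CYA to add: (51 − 15) = 36 mg/L × 802,000 L = 28,870 g cyanuric acid.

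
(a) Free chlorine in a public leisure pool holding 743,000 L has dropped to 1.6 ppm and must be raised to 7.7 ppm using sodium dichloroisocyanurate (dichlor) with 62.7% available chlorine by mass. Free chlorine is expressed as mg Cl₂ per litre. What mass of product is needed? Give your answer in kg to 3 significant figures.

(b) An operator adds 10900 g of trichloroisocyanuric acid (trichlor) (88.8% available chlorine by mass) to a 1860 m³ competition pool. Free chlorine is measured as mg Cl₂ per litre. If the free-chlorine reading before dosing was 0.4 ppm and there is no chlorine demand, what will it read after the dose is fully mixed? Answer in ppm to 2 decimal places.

(a) 7.23 kg; (b) 5.60 ppm

(a) Chlorine deficit: 7.7 − 1.6 = 6.1 ppm = 6.1 mg/L as Cl₂.
(a) Cl₂ equivalent needed: 6.1 mg/L × 743,000 L = 4,532,000 mg = 4532 g.
(a) Product at 62.7% available chlorine: 4532 / 0.627 = 7229 g.

(b) Volume: 1860 m³ = 1,860,000 L.
(b) Available chlorine delivered: 10,900 g × 0.888 = 9679 g as Cl₂.
(b) Concentration rise: 9679 g / 1,860,000 L = 5.204 mg/L = 5.20 ppm.
(b) Final FC: 0.4 + 5.20 = 5.60 ppm.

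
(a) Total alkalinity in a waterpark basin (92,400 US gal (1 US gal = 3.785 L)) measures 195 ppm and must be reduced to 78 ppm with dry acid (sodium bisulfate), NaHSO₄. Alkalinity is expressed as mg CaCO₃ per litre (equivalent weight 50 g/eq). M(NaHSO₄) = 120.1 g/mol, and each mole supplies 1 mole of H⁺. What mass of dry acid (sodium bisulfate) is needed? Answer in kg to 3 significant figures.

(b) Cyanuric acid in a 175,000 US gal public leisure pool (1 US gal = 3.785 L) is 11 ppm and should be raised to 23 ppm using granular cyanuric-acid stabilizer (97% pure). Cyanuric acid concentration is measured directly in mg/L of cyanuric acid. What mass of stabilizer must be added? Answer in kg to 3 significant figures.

(a) 98.3 kg; (b) 8.19 kg

(a) Volume: 92,400 US gal × 3.785 L/gal = 349,734 L.
(a) Alkalinity to neutralize: (195 − 78) = 117 mg/L as CaCO₃ × 349,734 L = 40,920 g as CaCO₃.
(a) Equivalents of H⁺ required: 40,920 ÷ 50 g/eq = 818.4 eq = 818.4 mol NaHSO₄.
(a) Mass of NaHSO₄: 818.4 × 120.1 = 98,290 g.

(b) Volume: 175,000 US gal × 3.785 L/gal = 662,375 L.
(b) CYA to add: (23 − 11) = 12 mg/L × 662,375 L = 7948 g cyanuric acid.
(b) At 97% purity: 7948 / 0.97 = 8194 g product.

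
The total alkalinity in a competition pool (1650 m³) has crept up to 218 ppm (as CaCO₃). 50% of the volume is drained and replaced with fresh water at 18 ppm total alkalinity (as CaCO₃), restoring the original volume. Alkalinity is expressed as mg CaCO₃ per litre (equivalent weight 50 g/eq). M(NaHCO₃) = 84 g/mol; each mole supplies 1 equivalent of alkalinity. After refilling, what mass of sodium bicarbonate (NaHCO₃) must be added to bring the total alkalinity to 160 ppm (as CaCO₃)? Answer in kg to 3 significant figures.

Volume: 1650 m³ = 1,650,000 L.
After draining 50% and refilling: 218 × 0.50 + 18 × 0.50 = 118 ppm.
Deficit to target: 160 − 118 = 42 mg/L.
As CaCO₃: 42 mg/L × 1,650,000 L = 69,300 g; ÷ 50 g/eq ÷ 1 = 1386 mol NaHCO₃.
Mass: 1386 × 84 = 116,400 g.

116 kg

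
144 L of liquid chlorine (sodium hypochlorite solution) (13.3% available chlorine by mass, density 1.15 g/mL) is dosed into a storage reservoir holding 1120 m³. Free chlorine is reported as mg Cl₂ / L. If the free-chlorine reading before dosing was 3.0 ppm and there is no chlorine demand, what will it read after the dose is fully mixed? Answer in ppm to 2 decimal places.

Volume: 1120 m³ = 1,120,000 L.
Mass of solution: 144 L × 1000 mL/L × 1.15 g/mL = 165,600 g.
Available chlorine delivered: 165,600 g × 0.133 = 22,020 g as Cl₂.
Concentration rise: 22,020 g / 1,120,000 L = 19.67 mg/L = 19.67 ppm.
Final FC: 3.0 + 19.67 = 22.67 ppm.

22.67 ppm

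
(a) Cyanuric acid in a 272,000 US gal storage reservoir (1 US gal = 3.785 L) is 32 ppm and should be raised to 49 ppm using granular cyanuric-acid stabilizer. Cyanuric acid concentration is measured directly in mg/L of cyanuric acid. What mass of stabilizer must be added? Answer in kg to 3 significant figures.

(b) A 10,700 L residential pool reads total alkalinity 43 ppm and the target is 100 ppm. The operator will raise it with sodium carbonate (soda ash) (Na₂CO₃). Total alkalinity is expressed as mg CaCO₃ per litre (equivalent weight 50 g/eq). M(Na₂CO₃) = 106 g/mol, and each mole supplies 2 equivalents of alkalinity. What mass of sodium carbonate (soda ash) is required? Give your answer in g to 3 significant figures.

(a) 17.5 kg; (b) 646 g

(a) Volume: 272,000 US gal × 3.785 L/gal = 1,029,520 L.
(a) CYA to add: (49 − 32) = 17 mg/L × 1,029,520 L = 17,500 g cyanuric acid.

(b) Alkalinity to add: (100 − 43) = 57 mg/L as CaCO₃ × 10,700 L = 609.9 g as CaCO₃.
(b) Equivalents: 609.9 g ÷ 50 g/eq = 12.2 eq.
(b) Each mole of Na₂CO₃ supplies 2 eq, so 12.2 / 2 = 6.099 mol.
(b) Mass: 6.099 mol × 106 g/mol = 646.5 g.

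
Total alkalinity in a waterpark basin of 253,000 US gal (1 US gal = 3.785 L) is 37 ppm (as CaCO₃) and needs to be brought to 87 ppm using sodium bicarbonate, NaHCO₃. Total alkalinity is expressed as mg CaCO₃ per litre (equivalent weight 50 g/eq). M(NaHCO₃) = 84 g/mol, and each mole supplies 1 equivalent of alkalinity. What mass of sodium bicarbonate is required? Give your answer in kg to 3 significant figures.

80.4 kg

Volume: 253,000 US gal × 3.785 L/gal = 957,605 L.
Alkalinity to add: (87 − 37) = 50 mg/L as CaCO₃ × 957,605 L = 47,880 g as CaCO₃.
Equivalents: 47,880 g ÷ 50 g/eq = 957.6 eq.
NaHCO₃ supplies 1 eq per mole → 957.6 mol.
Mass: 957.6 mol × 84 g/mol = 80,440 g.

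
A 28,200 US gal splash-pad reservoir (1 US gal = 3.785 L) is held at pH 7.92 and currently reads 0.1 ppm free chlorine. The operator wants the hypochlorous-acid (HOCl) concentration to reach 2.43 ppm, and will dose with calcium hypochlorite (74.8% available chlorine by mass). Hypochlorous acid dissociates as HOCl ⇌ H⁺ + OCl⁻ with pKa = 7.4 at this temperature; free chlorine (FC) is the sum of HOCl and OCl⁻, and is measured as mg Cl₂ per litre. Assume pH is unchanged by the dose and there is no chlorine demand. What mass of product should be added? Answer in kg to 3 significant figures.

1.48 kg

Volume: 28,200 US gal × 3.785 L/gal = 106,737 L.
[OCl⁻]/[HOCl] = 10^(pH − pKa) = 10^(7.92 − 7.4) = 3.311; fraction as HOCl = 1/(1 + 3.311) = 0.2319.
Free chlorine required for 2.43 ppm HOCl: 2.43 / 0.2319 = 10.48 ppm.
FC to add: 10.48 − 0.1 = 10.38 mg/L as Cl₂.
Cl₂ equivalent: 10.38 mg/L × 106,737 L = 1108 g.
Product at 74.8% available Cl: 1108 / 0.748 = 1481 g.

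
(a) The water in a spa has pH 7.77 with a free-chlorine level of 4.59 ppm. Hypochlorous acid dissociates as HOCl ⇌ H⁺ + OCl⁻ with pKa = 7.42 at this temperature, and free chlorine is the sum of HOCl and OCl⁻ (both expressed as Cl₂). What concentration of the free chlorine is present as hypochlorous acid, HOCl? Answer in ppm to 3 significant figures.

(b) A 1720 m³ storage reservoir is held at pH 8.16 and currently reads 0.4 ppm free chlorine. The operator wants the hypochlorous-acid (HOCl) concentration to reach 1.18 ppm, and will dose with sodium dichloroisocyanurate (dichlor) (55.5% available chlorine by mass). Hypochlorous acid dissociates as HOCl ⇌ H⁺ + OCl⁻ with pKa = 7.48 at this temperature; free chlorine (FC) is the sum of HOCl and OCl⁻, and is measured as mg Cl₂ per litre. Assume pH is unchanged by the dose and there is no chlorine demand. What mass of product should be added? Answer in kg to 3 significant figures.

(a) [OCl⁻]/[HOCl] = 10^(pH − pKa) = 10^(7.77 − 7.42) = 10^0.35 = 2.239.
(a) Fraction as HOCl = 1 / (1 + 2.239) = 0.3088.
(a) HOCl = 0.3088 × 4.59 ppm = 1.417 ppm.

(b) Volume: 1720 m³ = 1,720,000 L.
(b) [OCl⁻]/[HOCl] = 10^(pH − pKa) = 10^(8.16 − 7.48) = 4.786; fraction as HOCl = 1/(1 + 4.786) = 0.1728.
(b) Free chlorine required for 1.18 ppm HOCl: 1.18 / 0.1728 = 6.828 ppm.
(b) FC to add: 6.828 − 0.4 = 6.428 mg/L as Cl₂.
(b) Cl₂ equivalent: 6.428 mg/L × 1,720,000 L = 11,060 g.
(b) Product at 55.5% available Cl: 11,060 / 0.555 = 19,920 g.

(a) 1.42 ppm; (b) 19.9 kg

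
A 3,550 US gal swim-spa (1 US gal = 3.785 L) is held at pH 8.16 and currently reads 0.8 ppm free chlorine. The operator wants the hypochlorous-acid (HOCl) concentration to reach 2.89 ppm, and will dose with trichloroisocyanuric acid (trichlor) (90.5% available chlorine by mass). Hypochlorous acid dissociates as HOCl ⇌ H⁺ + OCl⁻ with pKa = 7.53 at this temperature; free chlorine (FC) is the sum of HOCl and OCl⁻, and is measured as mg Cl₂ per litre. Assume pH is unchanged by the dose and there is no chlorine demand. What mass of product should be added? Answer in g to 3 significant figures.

Volume: 3,550 US gal × 3.785 L/gal = 13,437 L.
[OCl⁻]/[HOCl] = 10^(pH − pKa) = 10^(8.16 − 7.53) = 4.266; fraction as HOCl = 1/(1 + 4.266) = 0.1899.
Free chlorine required for 2.89 ppm HOCl: 2.89 / 0.1899 = 15.22 ppm.
FC to add: 15.22 − 0.8 = 14.42 mg/L as Cl₂.
Cl₂ equivalent: 14.42 mg/L × 13,437 L = 193.7 g.
Product at 90.5% available Cl: 193.7 / 0.905 = 214.1 g.

214 g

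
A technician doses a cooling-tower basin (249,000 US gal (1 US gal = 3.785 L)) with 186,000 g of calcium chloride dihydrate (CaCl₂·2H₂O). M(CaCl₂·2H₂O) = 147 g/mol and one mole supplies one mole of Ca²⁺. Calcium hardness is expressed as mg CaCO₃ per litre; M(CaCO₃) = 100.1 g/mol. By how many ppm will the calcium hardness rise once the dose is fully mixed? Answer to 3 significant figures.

Volume: 249,000 US gal × 3.785 L/gal = 942,465 L.
Moles of Ca²⁺: 186,000 g ÷ 147 g/mol = 1265 mol.
As CaCO₃: 1265 mol × 100.1 g/mol = 126,700 g.
Rise: 126,700 g / 942,465 L × 1000 = 134.4 mg/L.

134 ppm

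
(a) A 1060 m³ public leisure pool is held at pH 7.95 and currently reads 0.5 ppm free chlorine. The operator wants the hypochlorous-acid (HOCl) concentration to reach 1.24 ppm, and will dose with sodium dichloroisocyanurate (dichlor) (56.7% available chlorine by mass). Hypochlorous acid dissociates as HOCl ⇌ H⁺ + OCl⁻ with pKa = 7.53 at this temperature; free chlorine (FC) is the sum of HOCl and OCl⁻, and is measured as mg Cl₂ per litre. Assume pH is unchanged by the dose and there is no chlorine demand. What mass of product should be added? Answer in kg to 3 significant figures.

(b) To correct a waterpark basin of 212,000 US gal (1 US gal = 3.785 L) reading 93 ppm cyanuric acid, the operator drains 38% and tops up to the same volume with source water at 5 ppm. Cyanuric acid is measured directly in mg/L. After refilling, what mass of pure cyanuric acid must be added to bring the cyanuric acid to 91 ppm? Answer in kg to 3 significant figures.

(a) 7.48 kg; (b) 25.2 kg

(a) Volume: 1060 m³ = 1,060,000 L.
(a) [OCl⁻]/[HOCl] = 10^(pH − pKa) = 10^(7.95 − 7.53) = 2.63; fraction as HOCl = 1/(1 + 2.63) = 0.2755.
(a) Free chlorine required for 1.24 ppm HOCl: 1.24 / 0.2755 = 4.502 ppm.
(a) FC to add: 4.502 − 0.5 = 4.002 mg/L as Cl₂.
(a) Cl₂ equivalent: 4.002 mg/L × 1,060,000 L = 4242 g.
(a) Product at 56.7% available Cl: 4242 / 0.567 = 7481 g.

(b) Volume: 212,000 US gal × 3.785 L/gal = 802,420 L.
(b) After draining 38% and refilling: 93 × 0.62 + 5 × 0.38 = 59.56 ppm.
(b) Deficit to target: 91 − 59.56 = 31.44 mg/L.
(b) Mass: 31.44 mg/L × 802,420 L = 25,230 g cyanuric acid.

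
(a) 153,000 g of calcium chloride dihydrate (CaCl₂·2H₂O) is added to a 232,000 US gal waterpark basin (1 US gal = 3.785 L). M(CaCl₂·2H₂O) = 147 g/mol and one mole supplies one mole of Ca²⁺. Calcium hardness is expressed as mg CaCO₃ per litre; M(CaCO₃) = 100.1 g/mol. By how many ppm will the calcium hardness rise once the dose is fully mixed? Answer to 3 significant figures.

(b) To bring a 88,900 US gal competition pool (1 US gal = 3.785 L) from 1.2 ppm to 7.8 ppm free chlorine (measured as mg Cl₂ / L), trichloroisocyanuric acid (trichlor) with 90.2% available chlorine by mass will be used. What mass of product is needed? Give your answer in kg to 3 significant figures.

(a) Volume: 232,000 US gal × 3.785 L/gal = 878,120 L.
(a) Moles of Ca²⁺: 153,000 g ÷ 147 g/mol = 1041 mol.
(a) As CaCO₃: 1041 mol × 100.1 g/mol = 104,200 g.
(a) Rise: 104,200 g / 878,120 L × 1000 = 118.6 mg/L.

(b) Volume: 88,900 US gal × 3.785 L/gal = 336,486 L.
(b) Chlorine deficit: 7.8 − 1.2 = 6.6 ppm = 6.6 mg/L as Cl₂.
(b) Cl₂ equivalent needed: 6.6 mg/L × 336,486 L = 2,221,000 mg = 2221 g.
(b) Product at 90.2% available chlorine: 2221 / 0.902 = 2462 g.

(a) 119 ppm; (b) 2.46 kg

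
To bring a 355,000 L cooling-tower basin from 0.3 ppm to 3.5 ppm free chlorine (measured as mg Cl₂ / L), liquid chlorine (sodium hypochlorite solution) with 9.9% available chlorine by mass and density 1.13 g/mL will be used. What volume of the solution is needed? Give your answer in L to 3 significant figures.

Chlorine deficit: 3.5 − 0.3 = 3.2 ppm = 3.2 mg/L as Cl₂.
Cl₂ equivalent needed: 3.2 mg/L × 355,000 L = 1,136,000 mg = 1136 g.
Product at 9.9% available chlorine: 1136 / 0.099 = 11,470 g.
Volume at density 1.13 g/mL: 11,470 g ÷ 1.13 g/mL = 10,150 mL.

10.2 L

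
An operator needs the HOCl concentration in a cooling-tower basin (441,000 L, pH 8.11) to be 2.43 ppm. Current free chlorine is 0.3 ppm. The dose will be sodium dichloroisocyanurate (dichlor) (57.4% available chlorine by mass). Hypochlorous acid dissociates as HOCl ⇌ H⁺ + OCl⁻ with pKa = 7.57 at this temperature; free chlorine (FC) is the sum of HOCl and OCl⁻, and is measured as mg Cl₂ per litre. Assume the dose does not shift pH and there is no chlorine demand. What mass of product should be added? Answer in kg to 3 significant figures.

8.11 kg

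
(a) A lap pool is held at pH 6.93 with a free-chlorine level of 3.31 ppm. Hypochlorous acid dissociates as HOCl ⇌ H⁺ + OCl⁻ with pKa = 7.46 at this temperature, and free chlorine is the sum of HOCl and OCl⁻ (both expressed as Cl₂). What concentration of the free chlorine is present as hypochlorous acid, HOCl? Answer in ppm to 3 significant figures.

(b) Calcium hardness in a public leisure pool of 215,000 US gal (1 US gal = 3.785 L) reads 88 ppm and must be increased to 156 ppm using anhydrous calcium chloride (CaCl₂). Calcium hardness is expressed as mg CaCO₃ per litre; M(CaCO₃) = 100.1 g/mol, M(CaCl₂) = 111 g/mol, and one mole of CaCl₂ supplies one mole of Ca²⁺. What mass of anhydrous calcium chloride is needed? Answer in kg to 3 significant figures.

(a) 2.56 ppm; (b) 61.4 kg

(a) [OCl⁻]/[HOCl] = 10^(pH − pKa) = 10^(6.93 − 7.46) = 10^-0.53 = 0.2951.
(a) Fraction as HOCl = 1 / (1 + 0.2951) = 0.7721.
(a) HOCl = 0.7721 × 3.31 ppm = 2.556 ppm.

(b) Volume: 215,000 US gal × 3.785 L/gal = 813,775 L.
(b) Hardness to add: (156 − 88) = 68 mg/L as CaCO₃ × 813,775 L = 55,340 g as CaCO₃.
(b) Moles of Ca²⁺ (1 mol Ca²⁺ ≡ 1 mol CaCO₃): 55,340 / 100.1 g/mol = 552.8 mol.
(b) Mass of CaCl₂: 552.8 × 111 = 61,360 g.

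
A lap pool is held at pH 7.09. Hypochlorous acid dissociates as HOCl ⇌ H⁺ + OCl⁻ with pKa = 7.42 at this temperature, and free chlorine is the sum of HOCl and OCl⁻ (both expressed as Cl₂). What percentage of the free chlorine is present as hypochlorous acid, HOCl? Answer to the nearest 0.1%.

[OCl⁻]/[HOCl] = 10^(pH − pKa) = 10^(7.09 − 7.42) = 10^-0.33 = 0.4677.
Fraction as HOCl = 1 / (1 + 0.4677) = 0.6813.

68.1%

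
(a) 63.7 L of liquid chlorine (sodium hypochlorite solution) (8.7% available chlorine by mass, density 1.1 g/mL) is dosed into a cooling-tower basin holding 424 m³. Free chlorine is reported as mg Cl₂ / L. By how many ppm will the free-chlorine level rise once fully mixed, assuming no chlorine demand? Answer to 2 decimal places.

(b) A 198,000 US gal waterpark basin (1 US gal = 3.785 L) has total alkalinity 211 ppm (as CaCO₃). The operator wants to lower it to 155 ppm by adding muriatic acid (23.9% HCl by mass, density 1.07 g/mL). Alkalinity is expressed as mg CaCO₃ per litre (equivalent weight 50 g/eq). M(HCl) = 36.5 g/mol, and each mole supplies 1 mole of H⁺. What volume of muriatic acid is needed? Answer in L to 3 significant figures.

(a) 14.38 ppm; (b) 120 L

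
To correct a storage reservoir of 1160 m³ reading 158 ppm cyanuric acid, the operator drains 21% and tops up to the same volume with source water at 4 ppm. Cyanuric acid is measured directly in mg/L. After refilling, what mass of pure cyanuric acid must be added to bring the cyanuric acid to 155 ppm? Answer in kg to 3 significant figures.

Volume: 1160 m³ = 1,160,000 L.
After draining 21% and refilling: 158 × 0.79 + 4 × 0.21 = 125.66 ppm.
Deficit to target: 155 − 125.66 = 29.34 mg/L.
Mass: 29.34 mg/L × 1,160,000 L = 34,030 g cyanuric acid.

34.0 kg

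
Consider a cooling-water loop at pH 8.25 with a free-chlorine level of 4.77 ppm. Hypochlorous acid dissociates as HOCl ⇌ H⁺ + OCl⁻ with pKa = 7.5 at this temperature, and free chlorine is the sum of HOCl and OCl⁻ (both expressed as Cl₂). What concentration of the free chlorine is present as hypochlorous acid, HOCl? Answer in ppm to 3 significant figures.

[OCl⁻]/[HOCl] = 10^(pH − pKa) = 10^(8.25 − 7.5) = 10^0.75 = 5.623.
Fraction as HOCl = 1 / (1 + 5.623) = 0.151.
HOCl = 0.151 × 4.77 ppm = 0.7202 ppm.

0.720 ppm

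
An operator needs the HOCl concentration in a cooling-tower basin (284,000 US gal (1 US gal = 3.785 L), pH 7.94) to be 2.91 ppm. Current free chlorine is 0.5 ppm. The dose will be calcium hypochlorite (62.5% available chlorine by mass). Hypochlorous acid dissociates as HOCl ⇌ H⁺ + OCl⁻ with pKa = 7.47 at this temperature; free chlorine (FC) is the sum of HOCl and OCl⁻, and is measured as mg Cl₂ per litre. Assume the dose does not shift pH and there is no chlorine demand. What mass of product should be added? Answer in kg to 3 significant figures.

18.9 kg

Volume: 284,000 US gal × 3.785 L/gal = 1,074,940 L.
[OCl⁻]/[HOCl] = 10^(pH − pKa) = 10^(7.94 − 7.47) = 2.951; fraction as HOCl = 1/(1 + 2.951) = 0.2531.
Free chlorine required for 2.91 ppm HOCl: 2.91 / 0.2531 = 11.5 ppm.
FC to add: 11.5 − 0.5 = 11 mg/L as Cl₂.
Cl₂ equivalent: 11 mg/L × 1,074,940 L = 11,820 g.
Product at 62.5% available Cl: 11,820 / 0.625 = 18,920 g.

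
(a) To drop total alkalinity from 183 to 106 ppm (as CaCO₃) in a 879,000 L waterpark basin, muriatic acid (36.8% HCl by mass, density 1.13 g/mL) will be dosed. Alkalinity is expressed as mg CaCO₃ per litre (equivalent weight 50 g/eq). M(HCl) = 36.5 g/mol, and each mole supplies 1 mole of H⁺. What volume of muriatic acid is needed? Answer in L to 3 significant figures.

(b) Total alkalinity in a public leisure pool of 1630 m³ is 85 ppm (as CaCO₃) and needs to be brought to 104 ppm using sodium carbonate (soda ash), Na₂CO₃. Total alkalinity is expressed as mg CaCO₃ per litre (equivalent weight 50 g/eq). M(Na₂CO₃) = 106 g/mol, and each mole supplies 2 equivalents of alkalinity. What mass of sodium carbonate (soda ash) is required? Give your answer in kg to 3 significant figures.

(a) 119 L; (b) 32.8 kg

(a) Alkalinity to neutralize: (183 − 106) = 77 mg/L as CaCO₃ × 879,000 L = 67,680 g as CaCO₃.
(a) Equivalents of H⁺ required: 67,680 ÷ 50 g/eq = 1354 eq = 1354 mol HCl.
(a) Mass of HCl: 1354 × 36.5 = 49,410 g.
(a) Mass of 36.8% solution: 49,410 / 0.368 = 134,300 g.
(a) Volume: 134,300 g ÷ 1.13 g/mL = 118,800 mL.

(b) Volume: 1630 m³ = 1,630,000 L.
(b) Alkalinity to add: (104 − 85) = 19 mg/L as CaCO₃ × 1,630,000 L = 30,970 g as CaCO₃.
(b) Equivalents: 30,970 g ÷ 50 g/eq = 619.4 eq.
(b) Each mole of Na₂CO₃ supplies 2 eq, so 619.4 / 2 = 309.7 mol.
(b) Mass: 309.7 mol × 106 g/mol = 32,830 g.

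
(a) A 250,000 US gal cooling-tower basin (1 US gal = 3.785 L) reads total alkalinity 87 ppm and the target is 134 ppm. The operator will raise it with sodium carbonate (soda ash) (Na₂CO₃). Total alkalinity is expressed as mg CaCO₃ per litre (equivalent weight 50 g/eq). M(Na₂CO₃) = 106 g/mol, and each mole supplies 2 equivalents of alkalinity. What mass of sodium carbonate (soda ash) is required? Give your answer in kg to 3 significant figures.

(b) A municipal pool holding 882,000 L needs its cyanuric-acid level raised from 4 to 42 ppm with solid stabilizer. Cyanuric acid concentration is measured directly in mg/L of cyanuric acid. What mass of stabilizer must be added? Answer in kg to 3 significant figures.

(a) Volume: 250,000 US gal × 3.785 L/gal = 946,250 L.
(a) Alkalinity to add: (134 − 87) = 47 mg/L as CaCO₃ × 946,250 L = 44,470 g as CaCO₃.
(a) Equivalents: 44,470 g ÷ 50 g/eq = 889.5 eq.
(a) Each mole of Na₂CO₃ supplies 2 eq, so 889.5 / 2 = 444.7 mol.
(a) Mass: 444.7 mol × 106 g/mol = 47,140 g.

(b) CYA to add: (42 − 4) = 38 mg/L × 882,000 L = 33,520 g cyanuric acid.

(a) 47.1 kg; (b) 33.5 kg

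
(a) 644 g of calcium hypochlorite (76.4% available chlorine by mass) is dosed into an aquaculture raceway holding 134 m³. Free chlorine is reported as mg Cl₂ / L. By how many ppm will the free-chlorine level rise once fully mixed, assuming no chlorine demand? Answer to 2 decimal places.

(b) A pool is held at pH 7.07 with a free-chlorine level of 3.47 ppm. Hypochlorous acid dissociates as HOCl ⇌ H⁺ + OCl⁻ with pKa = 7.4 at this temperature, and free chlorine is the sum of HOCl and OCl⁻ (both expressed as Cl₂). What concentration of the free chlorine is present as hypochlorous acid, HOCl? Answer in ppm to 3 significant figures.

(a) Volume: 134 m³ = 134,000 L.
(a) Available chlorine delivered: 644 g × 0.764 = 492 g as Cl₂.
(a) Concentration rise: 492 g / 134,000 L = 3.672 mg/L = 3.67 ppm.

(b) [OCl⁻]/[HOCl] = 10^(pH − pKa) = 10^(7.07 − 7.4) = 10^-0.33 = 0.4677.
(b) Fraction as HOCl = 1 / (1 + 0.4677) = 0.6813.
(b) HOCl = 0.6813 × 3.47 ppm = 2.364 ppm.

(a) 3.67 ppm; (b) 2.36 ppm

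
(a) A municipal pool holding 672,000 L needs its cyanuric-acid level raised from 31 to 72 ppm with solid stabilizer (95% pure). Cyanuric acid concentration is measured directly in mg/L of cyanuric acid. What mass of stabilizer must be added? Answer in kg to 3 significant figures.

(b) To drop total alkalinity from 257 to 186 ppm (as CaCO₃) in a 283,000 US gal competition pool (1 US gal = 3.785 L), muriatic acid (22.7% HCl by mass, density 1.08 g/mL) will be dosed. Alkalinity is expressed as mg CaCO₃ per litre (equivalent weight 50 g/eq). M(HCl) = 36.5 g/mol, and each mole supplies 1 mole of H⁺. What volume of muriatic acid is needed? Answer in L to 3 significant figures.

(a) CYA to add: (72 − 31) = 41 mg/L × 672,000 L = 27,550 g cyanuric acid.
(a) At 95% purity: 27,550 / 0.95 = 29,000 g product.

(b) Volume: 283,000 US gal × 3.785 L/gal = 1,071,155 L.
(b) Alkalinity to neutralize: (257 − 186) = 71 mg/L as CaCO₃ × 1,071,155 L = 76,050 g as CaCO₃.
(b) Equivalents of H⁺ required: 76,050 ÷ 50 g/eq = 1521 eq = 1521 mol HCl.
(b) Mass of HCl: 1521 × 36.5 = 55,520 g.
(b) Mass of 22.7% solution: 55,520 / 0.227 = 244,600 g.
(b) Volume: 244,600 g ÷ 1.08 g/mL = 226,500 mL.

(a) 29.0 kg; (b) 226 L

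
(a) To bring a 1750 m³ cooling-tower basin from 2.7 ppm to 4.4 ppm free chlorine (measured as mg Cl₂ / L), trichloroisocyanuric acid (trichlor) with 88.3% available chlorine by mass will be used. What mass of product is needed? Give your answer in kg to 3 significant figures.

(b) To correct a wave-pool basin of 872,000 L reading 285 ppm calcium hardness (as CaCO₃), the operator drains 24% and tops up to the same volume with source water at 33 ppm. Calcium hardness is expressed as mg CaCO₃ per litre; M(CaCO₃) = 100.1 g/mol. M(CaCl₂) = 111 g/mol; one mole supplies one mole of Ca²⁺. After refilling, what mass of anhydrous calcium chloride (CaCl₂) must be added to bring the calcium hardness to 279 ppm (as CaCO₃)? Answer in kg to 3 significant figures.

(a) 3.37 kg; (b) 52.7 kg

(a) Volume: 1750 m³ = 1,750,000 L.
(a) Chlorine deficit: 4.4 − 2.7 = 1.7 ppm = 1.7 mg/L as Cl₂.
(a) Cl₂ equivalent needed: 1.7 mg/L × 1,750,000 L = 2,975,000 mg = 2975 g.
(a) Product at 88.3% available chlorine: 2975 / 0.883 = 3369 g.

(b) After draining 24% and refilling: 285 × 0.76 + 33 × 0.24 = 224.52 ppm.
(b) Deficit to target: 279 − 224.52 = 54.48 mg/L.
(b) As CaCO₃: 54.48 mg/L × 872,000 L = 47,510 g; ÷ 100.1 = 474.6 mol Ca²⁺.
(b) Mass: 474.6 × 111 = 52,680 g.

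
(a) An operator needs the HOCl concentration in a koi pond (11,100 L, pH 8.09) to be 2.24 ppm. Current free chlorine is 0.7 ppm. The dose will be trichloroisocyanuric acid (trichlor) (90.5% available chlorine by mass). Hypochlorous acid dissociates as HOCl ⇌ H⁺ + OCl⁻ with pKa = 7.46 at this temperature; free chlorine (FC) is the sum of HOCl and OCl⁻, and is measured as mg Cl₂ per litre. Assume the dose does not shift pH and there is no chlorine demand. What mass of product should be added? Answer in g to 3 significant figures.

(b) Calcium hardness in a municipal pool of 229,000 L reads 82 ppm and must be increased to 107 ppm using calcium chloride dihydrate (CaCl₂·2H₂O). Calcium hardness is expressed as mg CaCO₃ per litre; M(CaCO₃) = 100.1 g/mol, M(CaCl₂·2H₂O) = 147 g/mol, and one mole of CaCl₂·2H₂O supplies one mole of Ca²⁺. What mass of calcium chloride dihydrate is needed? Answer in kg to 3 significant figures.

(a) [OCl⁻]/[HOCl] = 10^(pH − pKa) = 10^(8.09 − 7.46) = 4.266; fraction as HOCl = 1/(1 + 4.266) = 0.1899.
(a) Free chlorine required for 2.24 ppm HOCl: 2.24 / 0.1899 = 11.8 ppm.
(a) FC to add: 11.8 − 0.7 = 11.1 mg/L as Cl₂.
(a) Cl₂ equivalent: 11.1 mg/L × 11,100 L = 123.2 g.
(a) Product at 90.5% available Cl: 123.2 / 0.905 = 136.1 g.

(b) Hardness to add: (107 − 82) = 25 mg/L as CaCO₃ × 229,000 L = 5725 g as CaCO₃.
(b) Moles of Ca²⁺ (1 mol Ca²⁺ ≡ 1 mol CaCO₃): 5725 / 100.1 g/mol = 57.19 mol.
(b) Mass of CaCl₂·2H₂O: 57.19 × 147 = 8407 g.

(a) 136 g; (b) 8.41 kg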